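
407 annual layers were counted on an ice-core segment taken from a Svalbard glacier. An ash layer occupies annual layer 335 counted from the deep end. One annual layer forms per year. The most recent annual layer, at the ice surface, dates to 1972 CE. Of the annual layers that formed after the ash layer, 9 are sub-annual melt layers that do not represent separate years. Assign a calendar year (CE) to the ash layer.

1909 CE

Between annual layer 335 and the ice surface there are 407 − 335 = 72 annual layers.
Excluding 9 false annual layers: 72 − 9 = 63.
Counting back 63 years from 1972 CE places the ash layer in 1972 − 63 = 1909 CE.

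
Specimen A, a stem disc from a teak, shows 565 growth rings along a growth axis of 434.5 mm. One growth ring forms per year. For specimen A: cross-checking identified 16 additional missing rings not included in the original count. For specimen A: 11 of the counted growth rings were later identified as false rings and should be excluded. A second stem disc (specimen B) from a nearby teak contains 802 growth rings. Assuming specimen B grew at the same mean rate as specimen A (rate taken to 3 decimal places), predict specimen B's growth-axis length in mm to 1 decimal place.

Specimen A: true growth ring count = 565 − 11 + 16 = 570.
A: 434.5 mm over 570 years gives 434.5 / 570 ≈ 0.762 mm per year.
B's length ≈ 0.762 × 802 = 611.1 mm.

611.1 mm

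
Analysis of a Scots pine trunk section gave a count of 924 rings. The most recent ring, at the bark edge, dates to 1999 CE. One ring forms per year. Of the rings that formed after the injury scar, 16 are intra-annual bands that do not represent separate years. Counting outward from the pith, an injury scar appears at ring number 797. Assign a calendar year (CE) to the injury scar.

1888 CE

924 − 797 = 127 rings lie beyond the injury scar toward the bark edge.
Excluding 16 false rings: 127 − 16 = 111.
Counting back 111 years from 1999 CE places the injury scar in 1999 − 111 = 1888 CE.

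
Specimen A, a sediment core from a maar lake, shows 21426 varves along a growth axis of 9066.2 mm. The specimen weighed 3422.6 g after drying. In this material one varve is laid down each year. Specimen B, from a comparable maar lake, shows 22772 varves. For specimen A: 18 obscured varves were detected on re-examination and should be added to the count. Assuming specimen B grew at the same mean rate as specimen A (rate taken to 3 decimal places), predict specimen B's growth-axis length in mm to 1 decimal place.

9632.6 mm

Specimen A: adjusted count: 21426 + 18 = 21444 varves.
A: 9066.2 mm over 21444 years gives 9066.2 / 21444 ≈ 0.423 mm/year.
Length of B = 0.423 × 22772 = 9632.6 mm.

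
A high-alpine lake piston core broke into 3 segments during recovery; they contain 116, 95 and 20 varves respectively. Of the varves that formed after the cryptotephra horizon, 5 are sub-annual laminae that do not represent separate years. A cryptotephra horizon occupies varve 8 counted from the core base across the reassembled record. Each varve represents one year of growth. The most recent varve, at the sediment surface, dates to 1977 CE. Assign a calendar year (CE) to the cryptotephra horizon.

1759 CE

Total varves = 116 + 95 + 20 = 231.
The cryptotephra horizon sits at varve 8 from the core base, so 231 − 8 = 223 varves formed after it.
Excluding 5 false varves: 223 − 5 = 218.
The varve at the sediment surface is 1977 CE, so the cryptotephra horizon dates to 1977 − 218 = 1759 CE.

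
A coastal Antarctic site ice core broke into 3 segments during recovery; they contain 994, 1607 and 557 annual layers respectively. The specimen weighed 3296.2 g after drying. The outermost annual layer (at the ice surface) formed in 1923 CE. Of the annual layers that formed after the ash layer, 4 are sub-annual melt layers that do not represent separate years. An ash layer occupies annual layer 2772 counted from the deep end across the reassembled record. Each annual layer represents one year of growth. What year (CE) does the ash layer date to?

1541 CE

Total annual layers = 994 + 1607 + 557 = 3158.
Between annual layer 2772 and the ice surface there are 3158 − 2772 = 386 annual layers.
Excluding 4 false annual layers: 386 − 4 = 382.
1923 − 382 = 1541 CE.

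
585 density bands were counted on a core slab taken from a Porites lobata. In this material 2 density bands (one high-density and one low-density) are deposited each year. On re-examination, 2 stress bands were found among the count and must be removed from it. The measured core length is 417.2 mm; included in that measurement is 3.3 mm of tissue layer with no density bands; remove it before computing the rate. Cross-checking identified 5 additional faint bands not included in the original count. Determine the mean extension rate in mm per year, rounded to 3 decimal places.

1.408 mm per year

After corrections the count is 585 − 2 + 5 = 588 density bands.
With 2 density bands per year, 588 / 2 = 294 years.
Removing the 3.3 mm offcut leaves 417.2 − 3.3 = 413.9 mm.
413.9 mm over 294 years gives 413.9 / 294 ≈ 1.408 mm per year.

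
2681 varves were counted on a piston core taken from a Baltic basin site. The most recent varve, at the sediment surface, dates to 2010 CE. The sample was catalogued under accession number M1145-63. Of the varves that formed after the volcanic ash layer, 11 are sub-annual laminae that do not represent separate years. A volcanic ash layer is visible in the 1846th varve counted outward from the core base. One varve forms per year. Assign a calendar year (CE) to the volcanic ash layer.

The volcanic ash layer sits at varve 1846 from the core base, so 2681 − 1846 = 835 varves formed after it.
Removing the 11 false varves leaves 835 − 11 = 824 true varves beyond the volcanic ash layer.
2010 − 824 = 1186 CE.

1186 CE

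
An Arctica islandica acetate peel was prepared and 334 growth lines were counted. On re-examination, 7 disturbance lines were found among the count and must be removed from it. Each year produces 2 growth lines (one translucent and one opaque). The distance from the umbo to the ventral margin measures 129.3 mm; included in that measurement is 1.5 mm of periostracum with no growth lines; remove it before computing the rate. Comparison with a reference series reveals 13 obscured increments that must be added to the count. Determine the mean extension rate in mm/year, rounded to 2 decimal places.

0.75 mm/year

Correcting the raw count gives 334 − 7 + 13 = 340 true growth lines.
Dividing by 2 growth lines per year: 340 / 2 = 170 years.
The growth record spans 129.3 − 1.5 = 127.8 mm.
Extension rate ≈ 127.8 / 170 = 0.75 mm/year.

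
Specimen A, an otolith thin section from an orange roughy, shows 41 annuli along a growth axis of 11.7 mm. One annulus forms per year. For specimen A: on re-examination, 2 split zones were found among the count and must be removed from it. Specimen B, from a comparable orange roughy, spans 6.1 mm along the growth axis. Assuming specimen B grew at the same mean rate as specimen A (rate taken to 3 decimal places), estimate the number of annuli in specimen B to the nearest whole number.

Specimen A: adjusted count: 41 − 2 = 39 annuli.
A: Extension rate ≈ 11.7 / 39 = 0.300 mm/yr.
B spans 6.1 / 0.300 = 20.33 years ≈ 20 annuli.

20 annuli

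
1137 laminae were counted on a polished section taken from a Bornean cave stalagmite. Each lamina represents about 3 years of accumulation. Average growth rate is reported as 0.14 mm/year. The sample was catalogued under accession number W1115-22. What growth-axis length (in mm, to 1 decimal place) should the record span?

At 3 years per lamina, 1137 × 3 = 3411 years.
Length ≈ 0.14 × 3411 = 477.5 mm.

477.5 mm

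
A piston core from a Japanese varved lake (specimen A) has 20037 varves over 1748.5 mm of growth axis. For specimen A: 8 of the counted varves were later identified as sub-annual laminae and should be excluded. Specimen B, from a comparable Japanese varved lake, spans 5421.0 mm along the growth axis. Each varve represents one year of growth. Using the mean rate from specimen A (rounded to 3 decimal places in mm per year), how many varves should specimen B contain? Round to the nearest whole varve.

Specimen A: after corrections the count is 20037 − 8 = 20029 varves.
A: 1748.5 mm over 20029 years gives 1748.5 / 20029 ≈ 0.087 mm per year.
For B, 5421.0 / 0.087 = 62310.34 years ≈ 62310 varves.

62310 varves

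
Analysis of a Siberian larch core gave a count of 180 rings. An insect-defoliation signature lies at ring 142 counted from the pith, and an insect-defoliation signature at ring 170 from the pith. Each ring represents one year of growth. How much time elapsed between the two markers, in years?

28 yr

Separation: 170 − 142 = 28 rings.
One ring per year makes the interval 28 years.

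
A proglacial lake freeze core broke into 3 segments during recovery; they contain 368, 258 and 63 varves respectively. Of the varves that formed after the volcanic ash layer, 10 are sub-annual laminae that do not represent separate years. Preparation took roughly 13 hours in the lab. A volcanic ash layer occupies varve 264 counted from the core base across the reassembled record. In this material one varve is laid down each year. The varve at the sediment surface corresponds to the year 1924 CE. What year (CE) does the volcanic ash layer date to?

Total varves = 368 + 258 + 63 = 689.
The volcanic ash layer sits at varve 264 from the core base, so 689 − 264 = 425 varves formed after it.
425 − 10 false = 415 true varves after the volcanic ash layer.
1924 − 415 = 1509 CE.

1509 CE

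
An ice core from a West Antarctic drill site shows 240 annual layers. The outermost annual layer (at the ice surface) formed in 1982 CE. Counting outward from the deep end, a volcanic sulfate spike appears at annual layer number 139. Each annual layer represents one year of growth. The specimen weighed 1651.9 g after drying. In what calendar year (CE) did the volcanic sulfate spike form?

The volcanic sulfate spike sits at annual layer 139 from the deep end, so 240 − 139 = 101 annual layers formed after it.
1982 − 101 = 1881 CE.

1881 CE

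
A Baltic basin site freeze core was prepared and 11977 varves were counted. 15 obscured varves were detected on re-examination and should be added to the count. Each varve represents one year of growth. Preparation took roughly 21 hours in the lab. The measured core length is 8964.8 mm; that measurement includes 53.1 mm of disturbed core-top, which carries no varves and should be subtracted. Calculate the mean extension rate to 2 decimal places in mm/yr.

Adjusted count: 11977 + 15 = 11992 varves.
The growth record spans 8964.8 − 53.1 = 8911.7 mm.
Mean rate = 8911.7 mm / 11992 years ≈ 0.74 mm/yr.

0.74 mm/yr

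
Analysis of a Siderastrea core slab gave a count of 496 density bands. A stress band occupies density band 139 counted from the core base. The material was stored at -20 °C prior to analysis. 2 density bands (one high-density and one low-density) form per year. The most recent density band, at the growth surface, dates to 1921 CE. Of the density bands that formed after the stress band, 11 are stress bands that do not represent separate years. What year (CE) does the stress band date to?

1748 CE

The stress band sits at density band 139 from the core base, so 496 − 139 = 357 density bands formed after it.
Excluding 11 false density bands: 357 − 11 = 346.
With 2 density bands per year, 346 / 2 = 173 years.
Counting back 173 years from 1921 CE places the stress band in 1921 − 173 = 1748 CE.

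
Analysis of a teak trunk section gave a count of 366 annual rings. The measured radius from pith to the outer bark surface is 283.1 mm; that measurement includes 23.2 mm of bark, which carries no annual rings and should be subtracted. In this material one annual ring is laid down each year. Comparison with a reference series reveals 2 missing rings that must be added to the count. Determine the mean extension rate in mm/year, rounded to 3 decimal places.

0.706 mm/year

Correcting the raw count gives 366 + 2 = 368 true annual rings.
Net length = 283.1 − 23.2 = 259.9 mm.
Mean rate = 259.9 mm / 368 years ≈ 0.706 mm/year.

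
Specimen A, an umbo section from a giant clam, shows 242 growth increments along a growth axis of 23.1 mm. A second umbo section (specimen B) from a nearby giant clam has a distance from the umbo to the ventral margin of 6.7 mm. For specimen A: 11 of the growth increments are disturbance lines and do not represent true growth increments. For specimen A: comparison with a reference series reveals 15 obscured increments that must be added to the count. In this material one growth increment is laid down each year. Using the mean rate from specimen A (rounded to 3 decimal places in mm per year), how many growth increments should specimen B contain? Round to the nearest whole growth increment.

Specimen A: adjusted count: 242 − 11 + 15 = 246 growth increments.
A: Mean rate = 23.1 mm / 246 years ≈ 0.094 mm per year.
Specimen B: 6.7 mm / 0.094 mm per year = 71.28 years ≈ 71 growth increments.

71 growth increments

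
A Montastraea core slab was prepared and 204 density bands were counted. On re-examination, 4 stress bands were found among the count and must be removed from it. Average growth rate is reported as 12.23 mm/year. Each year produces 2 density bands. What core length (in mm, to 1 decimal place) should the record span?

1223.0 mm

After corrections the count is 204 − 4 = 200 density bands.
200 density bands at 2 per year is 200 / 2 = 100 years.
100 years at 12.23 mm/year gives 12.23 × 100 = 1223.0 mm.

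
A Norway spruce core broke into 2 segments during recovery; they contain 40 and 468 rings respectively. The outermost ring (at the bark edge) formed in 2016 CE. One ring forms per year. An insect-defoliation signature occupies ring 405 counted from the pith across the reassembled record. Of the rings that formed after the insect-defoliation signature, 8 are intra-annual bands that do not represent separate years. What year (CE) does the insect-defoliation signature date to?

Total rings = 40 + 468 = 508.
The insect-defoliation signature sits at ring 405 from the pith, so 508 − 405 = 103 rings formed after it.
103 − 8 false = 95 true rings after the insect-defoliation signature.
Counting back 95 years from 2016 CE places the insect-defoliation signature in 2016 − 95 = 1921 CE.

1921 CE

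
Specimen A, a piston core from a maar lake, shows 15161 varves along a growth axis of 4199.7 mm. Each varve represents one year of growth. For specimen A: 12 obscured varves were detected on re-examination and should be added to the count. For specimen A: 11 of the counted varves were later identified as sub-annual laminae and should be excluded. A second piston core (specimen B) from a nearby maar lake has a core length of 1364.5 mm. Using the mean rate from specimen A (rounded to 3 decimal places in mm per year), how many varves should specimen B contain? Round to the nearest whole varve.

Specimen A: adjusted count: 15161 − 11 + 12 = 15162 varves.
A: Extension rate ≈ 4199.7 / 15162 = 0.277 mm per year.
B spans 1364.5 / 0.277 = 4925.99 years ≈ 4926 varves.

4926 varves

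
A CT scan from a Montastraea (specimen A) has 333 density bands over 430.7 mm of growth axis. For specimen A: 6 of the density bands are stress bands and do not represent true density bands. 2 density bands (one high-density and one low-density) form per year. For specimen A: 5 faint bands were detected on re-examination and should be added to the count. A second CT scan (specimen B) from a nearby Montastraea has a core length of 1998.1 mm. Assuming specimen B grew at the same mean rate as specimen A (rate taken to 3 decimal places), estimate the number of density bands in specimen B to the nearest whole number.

Specimen A: correcting the raw count gives 333 − 6 + 5 = 332 true density bands.
Specimen A: with 2 density bands per year, 332 / 2 = 166 years.
A: Extension rate ≈ 430.7 / 166 = 2.595 mm per year.
For B, 1998.1 / 2.595 = 769.98 years; at 2 density bands per year that is 769.98 × 2 ≈ 1540 density bands.

1540 density bands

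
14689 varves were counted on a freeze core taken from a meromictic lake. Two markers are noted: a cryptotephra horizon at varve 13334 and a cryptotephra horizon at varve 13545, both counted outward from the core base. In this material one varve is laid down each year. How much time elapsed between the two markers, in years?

211 years

The two markers are separated by 13545 − 13334 = 211 varves.
At one varve per year, 211 years elapsed between them.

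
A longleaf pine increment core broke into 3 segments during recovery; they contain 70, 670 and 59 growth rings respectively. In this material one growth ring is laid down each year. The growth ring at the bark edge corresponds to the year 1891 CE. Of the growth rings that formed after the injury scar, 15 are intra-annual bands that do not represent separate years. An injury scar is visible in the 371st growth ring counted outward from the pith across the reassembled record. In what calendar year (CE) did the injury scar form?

Total growth rings = 70 + 670 + 59 = 799.
799 − 371 = 428 growth rings lie beyond the injury scar toward the bark edge.
Excluding 15 false growth rings: 428 − 15 = 413.
The growth ring at the bark edge is 1891 CE, so the injury scar dates to 1891 − 413 = 1478 CE.

1478 CE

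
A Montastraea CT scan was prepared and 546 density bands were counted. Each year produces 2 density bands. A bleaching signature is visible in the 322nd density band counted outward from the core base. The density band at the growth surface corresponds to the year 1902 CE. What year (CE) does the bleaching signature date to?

1790 CE

Between density band 322 and the growth surface there are 546 − 322 = 224 density bands.
With 2 density bands per year, 224 / 2 = 112 years.
The density band at the growth surface is 1902 CE, so the bleaching signature dates to 1902 − 112 = 1790 CE.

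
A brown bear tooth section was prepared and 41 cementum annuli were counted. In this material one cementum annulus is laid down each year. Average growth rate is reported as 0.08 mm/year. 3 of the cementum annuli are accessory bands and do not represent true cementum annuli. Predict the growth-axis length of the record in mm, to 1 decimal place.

3.0 mm

Adjusted count: 41 − 3 = 38 cementum annuli.
Length ≈ 0.08 × 38 = 3.0 mm.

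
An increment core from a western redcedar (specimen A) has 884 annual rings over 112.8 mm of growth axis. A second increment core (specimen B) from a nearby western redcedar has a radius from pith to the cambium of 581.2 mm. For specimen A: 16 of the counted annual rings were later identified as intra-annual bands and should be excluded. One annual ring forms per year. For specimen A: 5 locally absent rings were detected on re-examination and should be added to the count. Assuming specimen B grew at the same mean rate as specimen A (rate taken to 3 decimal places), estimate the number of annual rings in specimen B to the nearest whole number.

4505 annual rings

Specimen A: correcting the raw count gives 884 − 16 + 5 = 873 true annual rings.
A: 112.8 mm over 873 years gives 112.8 / 873 ≈ 0.129 mm per year.
For B, 581.2 / 0.129 = 4505.43 years ≈ 4505 annual rings.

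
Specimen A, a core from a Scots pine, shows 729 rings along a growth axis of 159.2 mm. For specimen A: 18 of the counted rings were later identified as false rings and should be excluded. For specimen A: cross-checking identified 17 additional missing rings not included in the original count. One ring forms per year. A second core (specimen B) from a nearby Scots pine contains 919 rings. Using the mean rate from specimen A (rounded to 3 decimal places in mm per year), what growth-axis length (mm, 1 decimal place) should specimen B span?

201.3 mm

Specimen A: correcting the raw count gives 729 − 18 + 17 = 728 true rings.
A: 159.2 mm over 728 years gives 159.2 / 728 ≈ 0.219 mm/year.
For B, 0.219 mm/year × 919 years = 201.3 mm.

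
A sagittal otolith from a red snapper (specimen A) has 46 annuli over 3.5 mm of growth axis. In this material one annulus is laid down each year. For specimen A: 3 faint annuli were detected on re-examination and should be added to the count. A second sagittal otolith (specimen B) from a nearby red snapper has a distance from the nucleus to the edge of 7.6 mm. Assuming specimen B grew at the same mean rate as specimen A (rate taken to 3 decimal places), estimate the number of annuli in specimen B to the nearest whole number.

Specimen A: correcting the raw count gives 46 + 3 = 49 true annuli.
A: 3.5 mm over 49 years gives 3.5 / 49 ≈ 0.071 mm/year.
Specimen B: 7.6 mm / 0.071 mm per year = 107.04 years ≈ 107 annuli.

107 annuli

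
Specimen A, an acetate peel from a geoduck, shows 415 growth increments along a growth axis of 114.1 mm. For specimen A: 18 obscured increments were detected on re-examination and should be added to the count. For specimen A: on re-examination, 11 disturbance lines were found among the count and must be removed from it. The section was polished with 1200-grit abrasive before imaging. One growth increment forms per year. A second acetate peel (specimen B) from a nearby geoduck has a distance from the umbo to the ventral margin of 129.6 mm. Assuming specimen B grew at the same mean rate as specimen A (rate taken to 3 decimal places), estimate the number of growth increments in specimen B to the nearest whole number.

480 growth increments

Specimen A: true growth increment count = 415 − 11 + 18 = 422.
A: 114.1 mm over 422 years gives 114.1 / 422 ≈ 0.270 mm per year.
For B, 129.6 / 0.270 = 480.00 years ≈ 480 growth increments.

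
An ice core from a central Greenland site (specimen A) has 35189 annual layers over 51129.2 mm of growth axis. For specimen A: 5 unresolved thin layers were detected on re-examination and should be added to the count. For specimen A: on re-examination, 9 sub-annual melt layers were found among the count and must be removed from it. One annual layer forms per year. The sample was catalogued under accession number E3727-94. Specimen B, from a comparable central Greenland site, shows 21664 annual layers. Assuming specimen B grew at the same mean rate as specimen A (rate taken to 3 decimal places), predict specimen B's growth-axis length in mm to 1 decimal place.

Specimen A: adjusted count: 35189 − 9 + 5 = 35185 annual layers.
A: Extension rate ≈ 51129.2 / 35185 = 1.453 mm/year.
B's length ≈ 1.453 × 21664 = 31477.8 mm.

31477.8 mm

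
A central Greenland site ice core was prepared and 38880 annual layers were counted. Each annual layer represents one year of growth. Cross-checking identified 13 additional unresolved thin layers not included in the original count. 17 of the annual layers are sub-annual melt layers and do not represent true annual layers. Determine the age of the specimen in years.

38876 years

True annual layer count = 38880 − 17 + 13 = 38876.
With a one-to-one annual layer periodicity this is 38876 years.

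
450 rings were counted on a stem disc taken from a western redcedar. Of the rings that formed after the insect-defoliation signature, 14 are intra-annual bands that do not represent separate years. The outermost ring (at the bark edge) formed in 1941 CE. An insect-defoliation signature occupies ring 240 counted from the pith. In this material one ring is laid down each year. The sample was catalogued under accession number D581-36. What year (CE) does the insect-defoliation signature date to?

Between ring 240 and the bark edge there are 450 − 240 = 210 rings.
Removing the 14 false rings leaves 210 − 14 = 196 true rings beyond the insect-defoliation signature.
Counting back 196 years from 1941 CE places the insect-defoliation signature in 1941 − 196 = 1745 CE.

1745 CE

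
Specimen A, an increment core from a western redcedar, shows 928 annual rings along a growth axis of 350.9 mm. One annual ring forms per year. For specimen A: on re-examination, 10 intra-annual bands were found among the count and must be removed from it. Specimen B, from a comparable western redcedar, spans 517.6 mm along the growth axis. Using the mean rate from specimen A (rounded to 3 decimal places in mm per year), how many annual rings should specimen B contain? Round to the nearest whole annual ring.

Specimen A: after corrections the count is 928 − 10 = 918 annual rings.
A: 350.9 mm over 918 years gives 350.9 / 918 ≈ 0.382 mm/yr.
B spans 517.6 / 0.382 = 1354.97 years ≈ 1355 annual rings.

1355 annual rings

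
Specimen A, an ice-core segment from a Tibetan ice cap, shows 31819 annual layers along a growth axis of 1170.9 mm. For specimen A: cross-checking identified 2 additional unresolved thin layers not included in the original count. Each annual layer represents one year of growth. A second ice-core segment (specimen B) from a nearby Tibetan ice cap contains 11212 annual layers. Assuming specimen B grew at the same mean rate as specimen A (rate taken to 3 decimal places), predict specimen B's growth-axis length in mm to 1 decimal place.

Specimen A: adjusted count: 31819 + 2 = 31821 annual layers.
A: 1170.9 mm over 31821 years gives 1170.9 / 31821 ≈ 0.037 mm/yr.
Length of B = 0.037 × 11212 = 414.8 mm.

414.8 mm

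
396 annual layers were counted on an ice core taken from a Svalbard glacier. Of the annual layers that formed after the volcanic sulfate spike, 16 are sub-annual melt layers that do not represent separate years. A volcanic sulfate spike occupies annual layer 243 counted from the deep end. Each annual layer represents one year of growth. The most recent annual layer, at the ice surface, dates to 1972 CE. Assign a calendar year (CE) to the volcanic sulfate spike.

1835 CE

Between annual layer 243 and the ice surface there are 396 − 243 = 153 annual layers.
153 − 16 false = 137 true annual layers after the volcanic sulfate spike.
The annual layer at the ice surface is 1972 CE, so the volcanic sulfate spike dates to 1972 − 137 = 1835 CE.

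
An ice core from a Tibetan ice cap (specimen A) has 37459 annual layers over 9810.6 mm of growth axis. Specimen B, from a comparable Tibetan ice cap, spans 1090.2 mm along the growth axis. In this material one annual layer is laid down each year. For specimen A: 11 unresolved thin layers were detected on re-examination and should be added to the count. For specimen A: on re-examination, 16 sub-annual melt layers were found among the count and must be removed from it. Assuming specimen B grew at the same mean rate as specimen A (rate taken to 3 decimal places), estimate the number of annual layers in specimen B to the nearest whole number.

Specimen A: true annual layer count = 37459 − 16 + 11 = 37454.
A: 9810.6 mm over 37454 years gives 9810.6 / 37454 ≈ 0.262 mm/yr.
For B, 1090.2 / 0.262 = 4161.07 years ≈ 4161 annual layers.

4161 annual layers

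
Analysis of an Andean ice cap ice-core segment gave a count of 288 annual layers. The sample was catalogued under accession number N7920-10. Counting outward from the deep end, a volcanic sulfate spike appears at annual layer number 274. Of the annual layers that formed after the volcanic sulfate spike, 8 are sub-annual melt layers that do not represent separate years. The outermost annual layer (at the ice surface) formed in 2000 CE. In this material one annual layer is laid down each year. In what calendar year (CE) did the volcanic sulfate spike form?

Between annual layer 274 and the ice surface there are 288 − 274 = 14 annual layers.
14 − 8 false = 6 true annual layers after the volcanic sulfate spike.
The annual layer at the ice surface is 2000 CE, so the volcanic sulfate spike dates to 2000 − 6 = 1994 CE.

1994 CE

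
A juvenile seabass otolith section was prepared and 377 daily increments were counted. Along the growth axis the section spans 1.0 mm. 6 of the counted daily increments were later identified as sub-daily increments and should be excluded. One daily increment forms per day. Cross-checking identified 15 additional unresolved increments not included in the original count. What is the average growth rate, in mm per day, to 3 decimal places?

0.003 mm per day

After corrections the count is 377 − 6 + 15 = 386 daily increments.
Mean rate = 1.0 mm / 386 days ≈ 0.003 mm per day.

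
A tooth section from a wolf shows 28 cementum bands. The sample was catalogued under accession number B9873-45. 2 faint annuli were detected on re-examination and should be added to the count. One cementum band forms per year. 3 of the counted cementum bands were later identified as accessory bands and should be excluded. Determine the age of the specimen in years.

27 yr

Correcting the raw count gives 28 − 3 + 2 = 27 true cementum bands.
With a one-to-one cementum band periodicity this is 27 years.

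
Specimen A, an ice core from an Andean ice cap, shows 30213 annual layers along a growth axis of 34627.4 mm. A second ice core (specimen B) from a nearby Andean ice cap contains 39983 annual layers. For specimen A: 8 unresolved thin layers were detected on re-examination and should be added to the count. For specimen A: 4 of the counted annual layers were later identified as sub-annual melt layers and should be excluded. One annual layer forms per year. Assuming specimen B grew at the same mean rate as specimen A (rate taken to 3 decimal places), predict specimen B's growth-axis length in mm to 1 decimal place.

Specimen A: after corrections the count is 30213 − 4 + 8 = 30217 annual layers.
A: 34627.4 mm over 30217 years gives 34627.4 / 30217 ≈ 1.146 mm/yr.
For B, 1.146 mm/year × 39983 years = 45820.5 mm.

45820.5 mm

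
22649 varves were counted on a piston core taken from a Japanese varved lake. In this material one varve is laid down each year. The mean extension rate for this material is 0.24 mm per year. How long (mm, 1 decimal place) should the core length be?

The record spans 22649 years at 0.24 mm per year.
Length ≈ 0.24 × 22649 = 5435.8 mm.

5435.8 mm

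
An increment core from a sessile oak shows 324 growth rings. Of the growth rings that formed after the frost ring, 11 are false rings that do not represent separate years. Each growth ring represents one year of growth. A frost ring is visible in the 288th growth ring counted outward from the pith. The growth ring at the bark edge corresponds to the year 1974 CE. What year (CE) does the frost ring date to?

The frost ring sits at growth ring 288 from the pith, so 324 − 288 = 36 growth rings formed after it.
Removing the 11 false growth rings leaves 36 − 11 = 25 true growth rings beyond the frost ring.
1974 − 25 = 1949 CE.

1949 CE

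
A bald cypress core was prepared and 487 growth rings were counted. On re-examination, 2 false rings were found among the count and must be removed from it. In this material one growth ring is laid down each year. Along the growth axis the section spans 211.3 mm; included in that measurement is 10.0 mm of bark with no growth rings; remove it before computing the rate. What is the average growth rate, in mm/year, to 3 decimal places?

True growth ring count = 487 − 2 = 485.
Net length = 211.3 − 10.0 = 201.3 mm.
Extension rate ≈ 201.3 / 485 = 0.415 mm/year.

0.415 mm/year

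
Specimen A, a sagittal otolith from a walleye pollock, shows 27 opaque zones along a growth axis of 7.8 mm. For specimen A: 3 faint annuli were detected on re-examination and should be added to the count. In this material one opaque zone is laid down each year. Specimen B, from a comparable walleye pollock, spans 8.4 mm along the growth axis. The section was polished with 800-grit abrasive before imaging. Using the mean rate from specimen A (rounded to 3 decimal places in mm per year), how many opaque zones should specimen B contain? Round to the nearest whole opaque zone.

32 opaque zones

Specimen A: correcting the raw count gives 27 + 3 = 30 true opaque zones.
A: Mean rate = 7.8 mm / 30 years ≈ 0.260 mm per year.
Specimen B: 8.4 mm / 0.260 mm per year = 32.31 years ≈ 32 opaque zones.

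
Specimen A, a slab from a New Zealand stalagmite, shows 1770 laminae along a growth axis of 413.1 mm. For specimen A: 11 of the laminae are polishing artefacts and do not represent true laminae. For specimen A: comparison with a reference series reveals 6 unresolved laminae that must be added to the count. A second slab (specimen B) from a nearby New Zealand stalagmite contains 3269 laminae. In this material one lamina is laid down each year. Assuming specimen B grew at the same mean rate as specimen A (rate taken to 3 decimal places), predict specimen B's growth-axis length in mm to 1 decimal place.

764.9 mm

Specimen A: correcting the raw count gives 1770 − 11 + 6 = 1765 true laminae.
A: Extension rate ≈ 413.1 / 1765 = 0.234 mm per year.
For B, 0.234 mm/year × 3269 years = 764.9 mm.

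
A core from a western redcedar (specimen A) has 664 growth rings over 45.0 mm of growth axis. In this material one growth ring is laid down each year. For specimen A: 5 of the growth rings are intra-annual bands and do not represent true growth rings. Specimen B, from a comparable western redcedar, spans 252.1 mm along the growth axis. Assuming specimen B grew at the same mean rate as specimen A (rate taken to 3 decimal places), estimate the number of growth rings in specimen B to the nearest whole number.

3707 growth rings

Specimen A: after corrections the count is 664 − 5 = 659 growth rings.
A: Extension rate ≈ 45.0 / 659 = 0.068 mm per year.
Specimen B: 252.1 mm / 0.068 mm per year = 3707.35 years ≈ 3707 growth rings.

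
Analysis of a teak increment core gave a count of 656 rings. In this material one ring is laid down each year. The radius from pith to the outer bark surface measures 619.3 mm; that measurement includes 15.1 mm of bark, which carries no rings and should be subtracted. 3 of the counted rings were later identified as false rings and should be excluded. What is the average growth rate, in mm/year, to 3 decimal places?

Adjusted count: 656 − 3 = 653 rings.
The growth record spans 619.3 − 15.1 = 604.2 mm.
Extension rate ≈ 604.2 / 653 = 0.925 mm/year.

0.925 mm/year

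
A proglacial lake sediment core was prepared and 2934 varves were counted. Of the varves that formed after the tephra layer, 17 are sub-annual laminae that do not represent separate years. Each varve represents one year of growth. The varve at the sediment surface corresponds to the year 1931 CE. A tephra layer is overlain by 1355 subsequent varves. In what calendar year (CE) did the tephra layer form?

593 CE

There are 1355 varves younger than the tephra layer.
Excluding 17 false varves: 1355 − 17 = 1338.
The varve at the sediment surface is 1931 CE, so the tephra layer dates to 1931 − 1338 = 593 CE.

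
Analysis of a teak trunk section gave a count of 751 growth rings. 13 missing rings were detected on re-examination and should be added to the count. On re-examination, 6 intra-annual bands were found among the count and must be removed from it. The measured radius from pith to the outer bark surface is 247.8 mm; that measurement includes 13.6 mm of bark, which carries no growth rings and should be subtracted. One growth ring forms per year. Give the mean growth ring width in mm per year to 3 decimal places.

After corrections the count is 751 − 6 + 13 = 758 growth rings.
Net length = 247.8 − 13.6 = 234.2 mm.
234.2 mm over 758 years gives 234.2 / 758 ≈ 0.309 mm per year.

0.309 mm per year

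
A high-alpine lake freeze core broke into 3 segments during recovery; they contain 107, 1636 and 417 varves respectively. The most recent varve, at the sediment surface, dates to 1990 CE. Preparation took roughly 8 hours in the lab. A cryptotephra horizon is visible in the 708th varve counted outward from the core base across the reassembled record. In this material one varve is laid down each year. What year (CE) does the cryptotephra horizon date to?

Total varves = 107 + 1636 + 417 = 2160.
2160 − 708 = 1452 varves lie beyond the cryptotephra horizon toward the sediment surface.
Counting back 1452 years from 1990 CE places the cryptotephra horizon in 1990 − 1452 = 538 CE.

538 CE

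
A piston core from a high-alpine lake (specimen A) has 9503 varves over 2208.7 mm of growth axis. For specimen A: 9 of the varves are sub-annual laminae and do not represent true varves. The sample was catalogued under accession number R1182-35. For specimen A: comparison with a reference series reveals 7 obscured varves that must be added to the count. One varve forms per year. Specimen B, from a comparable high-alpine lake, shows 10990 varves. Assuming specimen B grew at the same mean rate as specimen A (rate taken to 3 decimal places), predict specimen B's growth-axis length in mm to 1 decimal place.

2549.7 mm

Specimen A: correcting the raw count gives 9503 − 9 + 7 = 9501 true varves.
A: 2208.7 mm over 9501 years gives 2208.7 / 9501 ≈ 0.232 mm/year.
B's length ≈ 0.232 × 10990 = 2549.7 mm.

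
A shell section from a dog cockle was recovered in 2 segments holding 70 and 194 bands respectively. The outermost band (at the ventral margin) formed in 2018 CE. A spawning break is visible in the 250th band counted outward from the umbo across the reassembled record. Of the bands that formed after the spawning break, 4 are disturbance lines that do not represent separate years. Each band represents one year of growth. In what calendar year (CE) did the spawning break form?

Total bands = 70 + 194 = 264.
264 − 250 = 14 bands lie beyond the spawning break toward the ventral margin.
Excluding 4 false bands: 14 − 4 = 10.
The band at the ventral margin is 2018 CE, so the spawning break dates to 2018 − 10 = 2008 CE.

2008 CE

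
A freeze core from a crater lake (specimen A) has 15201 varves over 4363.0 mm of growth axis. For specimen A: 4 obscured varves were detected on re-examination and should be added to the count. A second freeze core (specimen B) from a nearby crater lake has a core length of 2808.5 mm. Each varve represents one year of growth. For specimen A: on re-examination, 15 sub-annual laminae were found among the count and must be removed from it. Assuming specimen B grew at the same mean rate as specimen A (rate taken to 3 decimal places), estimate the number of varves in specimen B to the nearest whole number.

Specimen A: after corrections the count is 15201 − 15 + 4 = 15190 varves.
A: Mean rate = 4363.0 mm / 15190 years ≈ 0.287 mm per year.
Specimen B: 2808.5 mm / 0.287 mm per year = 9785.71 years ≈ 9786 varves.

9786 varves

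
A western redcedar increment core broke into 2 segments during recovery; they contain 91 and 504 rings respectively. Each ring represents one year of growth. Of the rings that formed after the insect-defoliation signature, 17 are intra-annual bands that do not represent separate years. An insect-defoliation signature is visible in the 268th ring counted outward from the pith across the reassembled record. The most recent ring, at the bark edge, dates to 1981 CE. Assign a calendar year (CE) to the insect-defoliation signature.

Total rings = 91 + 504 = 595.
Between ring 268 and the bark edge there are 595 − 268 = 327 rings.
Removing the 17 false rings leaves 327 − 17 = 310 true rings beyond the insect-defoliation signature.
Counting back 310 years from 1981 CE places the insect-defoliation signature in 1981 − 310 = 1671 CE.

1671 CE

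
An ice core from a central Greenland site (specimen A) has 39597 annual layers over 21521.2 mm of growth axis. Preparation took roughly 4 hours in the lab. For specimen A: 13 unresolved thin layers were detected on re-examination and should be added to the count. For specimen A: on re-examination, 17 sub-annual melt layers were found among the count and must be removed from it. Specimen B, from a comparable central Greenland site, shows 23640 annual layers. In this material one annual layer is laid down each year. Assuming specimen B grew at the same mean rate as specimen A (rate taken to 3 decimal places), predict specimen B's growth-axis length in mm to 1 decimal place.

Specimen A: after corrections the count is 39597 − 17 + 13 = 39593 annual layers.
A: Mean rate = 21521.2 mm / 39593 years ≈ 0.544 mm per year.
B's length ≈ 0.544 × 23640 = 12860.2 mm.

12860.2 mm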